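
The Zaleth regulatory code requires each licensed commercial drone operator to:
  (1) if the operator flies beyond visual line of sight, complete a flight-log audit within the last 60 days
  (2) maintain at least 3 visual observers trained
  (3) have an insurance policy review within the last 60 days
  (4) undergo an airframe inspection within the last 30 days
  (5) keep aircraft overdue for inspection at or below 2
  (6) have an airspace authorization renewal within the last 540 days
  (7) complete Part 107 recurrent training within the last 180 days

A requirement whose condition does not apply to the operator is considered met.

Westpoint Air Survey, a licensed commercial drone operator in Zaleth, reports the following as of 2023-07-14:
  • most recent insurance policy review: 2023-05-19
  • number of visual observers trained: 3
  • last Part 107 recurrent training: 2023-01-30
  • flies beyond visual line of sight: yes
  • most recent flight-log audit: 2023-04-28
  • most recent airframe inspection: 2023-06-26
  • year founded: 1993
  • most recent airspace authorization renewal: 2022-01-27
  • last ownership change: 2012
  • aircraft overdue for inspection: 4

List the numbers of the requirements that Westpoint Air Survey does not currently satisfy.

1. condition 'flies beyond visual line of sight' holds; flight-log audit 77 days ago vs limit 60 → not met
2. visual observers trained 3 ≥ 3 → met
3. insurance policy review 56 days ago vs limit 60 → met
4. airframe inspection 18 days ago vs limit 30 → met
5. aircraft overdue for inspection 4 > 2 → not met
6. airspace authorization renewal 533 days ago vs limit 540 → met
7. Part 107 recurrent training 165 days ago vs limit 180 → met
Not met: 1, 5

1, 5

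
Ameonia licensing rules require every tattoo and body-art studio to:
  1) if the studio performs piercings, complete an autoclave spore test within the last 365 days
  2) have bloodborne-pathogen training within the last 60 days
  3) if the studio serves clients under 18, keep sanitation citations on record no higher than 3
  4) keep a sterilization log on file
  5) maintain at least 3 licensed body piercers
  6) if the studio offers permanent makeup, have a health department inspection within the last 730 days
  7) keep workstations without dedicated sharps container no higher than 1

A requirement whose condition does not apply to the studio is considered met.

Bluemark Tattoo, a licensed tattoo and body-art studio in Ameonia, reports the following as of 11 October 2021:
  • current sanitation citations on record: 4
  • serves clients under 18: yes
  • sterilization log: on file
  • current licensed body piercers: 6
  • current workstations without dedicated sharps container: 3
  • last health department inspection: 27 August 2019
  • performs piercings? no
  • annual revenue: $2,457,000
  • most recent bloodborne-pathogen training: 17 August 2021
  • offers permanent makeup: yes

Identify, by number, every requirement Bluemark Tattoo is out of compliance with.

3, 6, 7

1. condition 'performs piercings' does not hold → requirement n/a → met
2. bloodborne-pathogen training 55 days ago vs limit 60 → met
3. condition 'serves clients under 18' holds; sanitation citations on record 4 > 3 → not met
4. sterilization log present → met
5. licensed body piercers 6 ≥ 3 → met
6. condition 'offers permanent makeup' holds; health department inspection 776 days ago vs limit 730 → not met
7. workstations without dedicated sharps container 3 > 1 → not met
Not met: 3, 6, 7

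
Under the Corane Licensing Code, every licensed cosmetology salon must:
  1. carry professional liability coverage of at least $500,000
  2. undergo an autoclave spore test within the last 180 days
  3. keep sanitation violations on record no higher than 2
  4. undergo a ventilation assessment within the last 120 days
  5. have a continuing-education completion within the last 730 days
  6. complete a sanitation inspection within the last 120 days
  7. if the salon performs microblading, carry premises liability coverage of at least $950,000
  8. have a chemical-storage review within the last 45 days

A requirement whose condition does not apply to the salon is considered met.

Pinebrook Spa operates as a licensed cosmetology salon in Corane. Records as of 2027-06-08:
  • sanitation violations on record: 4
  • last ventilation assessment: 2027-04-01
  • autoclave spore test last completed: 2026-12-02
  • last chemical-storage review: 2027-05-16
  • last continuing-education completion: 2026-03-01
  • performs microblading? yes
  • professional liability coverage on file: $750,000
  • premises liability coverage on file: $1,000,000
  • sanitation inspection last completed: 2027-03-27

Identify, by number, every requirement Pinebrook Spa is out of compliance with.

1. professional liability coverage $750,000 ≥ $500,000 → met
2. autoclave spore test 188 days ago vs limit 180 → not met
3. sanitation violations on record 4 > 2 → not met
4. ventilation assessment 68 days ago vs limit 120 → met
5. continuing-education completion 464 days ago vs limit 730 → met
6. sanitation inspection 73 days ago vs limit 120 → met
7. condition 'performs microblading' holds; premises liability coverage $1,000,000 ≥ $950,000 → met
8. chemical-storage review 23 days ago vs limit 45 → met
Not met: 2, 3

2, 3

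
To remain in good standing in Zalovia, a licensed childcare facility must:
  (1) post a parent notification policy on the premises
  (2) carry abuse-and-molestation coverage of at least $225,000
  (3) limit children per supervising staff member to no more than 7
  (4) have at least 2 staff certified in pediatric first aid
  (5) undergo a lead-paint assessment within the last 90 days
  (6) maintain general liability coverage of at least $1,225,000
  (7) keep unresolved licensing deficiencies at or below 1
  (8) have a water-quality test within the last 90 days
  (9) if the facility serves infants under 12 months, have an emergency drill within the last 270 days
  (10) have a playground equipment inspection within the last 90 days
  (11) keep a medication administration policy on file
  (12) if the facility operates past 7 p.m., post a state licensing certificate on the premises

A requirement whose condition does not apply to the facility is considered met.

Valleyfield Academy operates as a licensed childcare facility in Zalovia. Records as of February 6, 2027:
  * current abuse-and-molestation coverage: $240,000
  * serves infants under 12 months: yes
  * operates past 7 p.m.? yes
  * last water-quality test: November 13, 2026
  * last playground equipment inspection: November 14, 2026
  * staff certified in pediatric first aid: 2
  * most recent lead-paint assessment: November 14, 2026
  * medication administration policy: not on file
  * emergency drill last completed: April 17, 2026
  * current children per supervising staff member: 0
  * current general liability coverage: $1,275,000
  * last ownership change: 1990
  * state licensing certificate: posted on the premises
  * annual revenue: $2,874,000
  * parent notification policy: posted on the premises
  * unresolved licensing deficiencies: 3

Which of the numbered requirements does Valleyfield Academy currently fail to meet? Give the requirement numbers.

1. parent notification policy present → met
2. abuse-and-molestation coverage $240,000 ≥ $225,000 → met
3. children per supervising staff member 0 ≤ 7 → met
4. staff certified in pediatric first aid 2 ≥ 2 → met
5. lead-paint assessment 84 days ago vs limit 90 → met
6. general liability coverage $1,275,000 ≥ $1,225,000 → met
7. unresolved licensing deficiencies 3 > 1 → not met
8. water-quality test 85 days ago vs limit 90 → met
9. condition 'serves infants under 12 months' holds; emergency drill 295 days ago vs limit 270 → not met
10. playground equipment inspection 84 days ago vs limit 90 → met
11. medication administration policy absent → not met
12. condition 'operates past 7 p.m.' holds; state licensing certificate present → met
Not met: 7, 9, 11

7, 9, 11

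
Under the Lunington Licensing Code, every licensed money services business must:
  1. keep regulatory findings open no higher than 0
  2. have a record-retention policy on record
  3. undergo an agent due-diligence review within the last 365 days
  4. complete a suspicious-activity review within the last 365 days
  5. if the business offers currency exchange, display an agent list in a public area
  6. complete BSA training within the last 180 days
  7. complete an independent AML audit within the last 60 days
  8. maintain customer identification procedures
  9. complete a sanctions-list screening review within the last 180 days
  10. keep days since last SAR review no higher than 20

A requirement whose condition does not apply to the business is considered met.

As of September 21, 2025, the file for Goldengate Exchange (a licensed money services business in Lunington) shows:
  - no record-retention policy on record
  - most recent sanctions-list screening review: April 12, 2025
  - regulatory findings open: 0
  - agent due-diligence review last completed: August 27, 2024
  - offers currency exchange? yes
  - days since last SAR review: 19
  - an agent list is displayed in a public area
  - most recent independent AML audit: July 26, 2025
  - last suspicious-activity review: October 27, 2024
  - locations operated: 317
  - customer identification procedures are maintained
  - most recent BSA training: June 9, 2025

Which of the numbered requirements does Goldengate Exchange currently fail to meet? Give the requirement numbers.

1. regulatory findings open 0 ≤ 0 → met
2. record-retention policy absent → not met
3. agent due-diligence review 390 days ago vs limit 365 → not met
4. suspicious-activity review 329 days ago vs limit 365 → met
5. condition 'offers currency exchange' holds; agent list present → met
6. BSA training 104 days ago vs limit 180 → met
7. independent AML audit 57 days ago vs limit 60 → met
8. customer identification procedures present → met
9. sanctions-list screening review 162 days ago vs limit 180 → met
10. days since last SAR review 19 ≤ 20 → met
Not met: 2, 3

2, 3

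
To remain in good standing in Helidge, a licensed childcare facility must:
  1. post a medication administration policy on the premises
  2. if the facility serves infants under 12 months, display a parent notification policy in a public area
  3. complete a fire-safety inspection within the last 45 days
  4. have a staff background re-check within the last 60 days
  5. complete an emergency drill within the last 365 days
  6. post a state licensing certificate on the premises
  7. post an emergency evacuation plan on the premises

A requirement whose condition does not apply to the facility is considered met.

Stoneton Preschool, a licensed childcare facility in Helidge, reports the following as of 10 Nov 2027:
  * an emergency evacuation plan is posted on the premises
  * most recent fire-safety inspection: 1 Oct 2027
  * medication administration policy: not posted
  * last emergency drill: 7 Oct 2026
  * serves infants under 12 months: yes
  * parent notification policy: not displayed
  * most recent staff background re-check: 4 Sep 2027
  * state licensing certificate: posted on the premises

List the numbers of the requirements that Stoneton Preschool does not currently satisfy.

1. medication administration policy absent → not met
2. condition 'serves infants under 12 months' holds; parent notification policy absent → not met
3. fire-safety inspection 40 days ago vs limit 45 → met
4. staff background re-check 67 days ago vs limit 60 → not met
5. emergency drill 399 days ago vs limit 365 → not met
6. state licensing certificate present → met
7. emergency evacuation plan present → met
Not met: 1, 2, 4, 5

1, 2, 4, 5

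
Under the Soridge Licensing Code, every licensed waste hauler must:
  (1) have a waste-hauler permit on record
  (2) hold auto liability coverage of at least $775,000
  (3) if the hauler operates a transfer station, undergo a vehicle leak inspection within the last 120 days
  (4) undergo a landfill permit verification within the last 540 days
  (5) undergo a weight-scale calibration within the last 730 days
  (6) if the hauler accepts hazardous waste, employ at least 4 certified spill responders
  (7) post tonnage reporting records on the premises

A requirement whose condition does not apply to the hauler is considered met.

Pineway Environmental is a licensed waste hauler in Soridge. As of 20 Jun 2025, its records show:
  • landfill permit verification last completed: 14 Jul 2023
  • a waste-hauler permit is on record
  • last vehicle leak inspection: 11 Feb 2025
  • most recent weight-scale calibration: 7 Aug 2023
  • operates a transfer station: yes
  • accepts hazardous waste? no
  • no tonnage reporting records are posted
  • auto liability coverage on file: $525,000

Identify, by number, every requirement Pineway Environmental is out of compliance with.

1. waste-hauler permit present → met
2. auto liability coverage $525,000 < $775,000 → not met
3. condition 'operates a transfer station' holds; vehicle leak inspection 129 days ago vs limit 120 → not met
4. landfill permit verification 707 days ago vs limit 540 → not met
5. weight-scale calibration 683 days ago vs limit 730 → met
6. condition 'accepts hazardous waste' does not hold → requirement n/a → met
7. tonnage reporting records absent → not met
Not met: 2, 3, 4, 7

2, 3, 4, 7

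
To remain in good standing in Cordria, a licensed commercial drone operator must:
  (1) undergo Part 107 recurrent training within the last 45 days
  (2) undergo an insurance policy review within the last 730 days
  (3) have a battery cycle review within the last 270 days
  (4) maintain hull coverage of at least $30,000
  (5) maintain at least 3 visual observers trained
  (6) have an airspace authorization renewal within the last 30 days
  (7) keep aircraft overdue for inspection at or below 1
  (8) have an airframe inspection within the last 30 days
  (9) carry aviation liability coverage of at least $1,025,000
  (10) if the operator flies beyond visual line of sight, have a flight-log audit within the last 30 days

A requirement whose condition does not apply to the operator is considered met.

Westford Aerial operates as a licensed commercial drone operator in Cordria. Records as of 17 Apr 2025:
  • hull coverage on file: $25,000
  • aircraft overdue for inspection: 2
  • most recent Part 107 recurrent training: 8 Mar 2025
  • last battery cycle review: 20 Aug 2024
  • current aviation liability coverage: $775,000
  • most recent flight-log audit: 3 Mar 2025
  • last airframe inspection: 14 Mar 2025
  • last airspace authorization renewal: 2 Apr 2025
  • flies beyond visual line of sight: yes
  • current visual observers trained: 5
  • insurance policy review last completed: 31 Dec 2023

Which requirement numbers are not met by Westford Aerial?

1. Part 107 recurrent training 40 days ago vs limit 45 → met
2. insurance policy review 473 days ago vs limit 730 → met
3. battery cycle review 240 days ago vs limit 270 → met
4. hull coverage $25,000 < $30,000 → not met
5. visual observers trained 5 ≥ 3 → met
6. airspace authorization renewal 15 days ago vs limit 30 → met
7. aircraft overdue for inspection 2 > 1 → not met
8. airframe inspection 34 days ago vs limit 30 → not met
9. aviation liability coverage $775,000 < $1,025,000 → not met
10. condition 'flies beyond visual line of sight' holds; flight-log audit 45 days ago vs limit 30 → not met
Not met: 4, 7, 8, 9, 10

4, 7, 8, 9, 10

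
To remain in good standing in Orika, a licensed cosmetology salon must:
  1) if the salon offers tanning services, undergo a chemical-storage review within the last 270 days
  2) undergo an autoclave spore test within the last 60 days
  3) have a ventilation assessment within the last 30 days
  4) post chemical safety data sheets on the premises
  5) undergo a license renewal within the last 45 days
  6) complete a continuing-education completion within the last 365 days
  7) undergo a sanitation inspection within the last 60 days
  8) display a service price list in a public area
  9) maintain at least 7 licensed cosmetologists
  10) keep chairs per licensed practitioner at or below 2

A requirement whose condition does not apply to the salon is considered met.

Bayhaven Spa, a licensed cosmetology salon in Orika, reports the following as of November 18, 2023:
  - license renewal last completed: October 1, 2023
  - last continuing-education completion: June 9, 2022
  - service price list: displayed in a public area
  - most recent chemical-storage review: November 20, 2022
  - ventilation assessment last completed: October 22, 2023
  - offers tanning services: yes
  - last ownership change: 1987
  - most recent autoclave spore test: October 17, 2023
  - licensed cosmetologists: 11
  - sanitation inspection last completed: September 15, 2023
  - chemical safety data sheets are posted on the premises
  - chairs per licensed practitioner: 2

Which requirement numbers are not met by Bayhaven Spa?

1. condition 'offers tanning services' holds; chemical-storage review 363 days ago vs limit 270 → not met
2. autoclave spore test 32 days ago vs limit 60 → met
3. ventilation assessment 27 days ago vs limit 30 → met
4. chemical safety data sheets present → met
5. license renewal 48 days ago vs limit 45 → not met
6. continuing-education completion 527 days ago vs limit 365 → not met
7. sanitation inspection 64 days ago vs limit 60 → not met
8. service price list present → met
9. licensed cosmetologists 11 ≥ 7 → met
10. chairs per licensed practitioner 2 ≤ 2 → met
Not met: 1, 5, 6, 7

1, 5, 6, 7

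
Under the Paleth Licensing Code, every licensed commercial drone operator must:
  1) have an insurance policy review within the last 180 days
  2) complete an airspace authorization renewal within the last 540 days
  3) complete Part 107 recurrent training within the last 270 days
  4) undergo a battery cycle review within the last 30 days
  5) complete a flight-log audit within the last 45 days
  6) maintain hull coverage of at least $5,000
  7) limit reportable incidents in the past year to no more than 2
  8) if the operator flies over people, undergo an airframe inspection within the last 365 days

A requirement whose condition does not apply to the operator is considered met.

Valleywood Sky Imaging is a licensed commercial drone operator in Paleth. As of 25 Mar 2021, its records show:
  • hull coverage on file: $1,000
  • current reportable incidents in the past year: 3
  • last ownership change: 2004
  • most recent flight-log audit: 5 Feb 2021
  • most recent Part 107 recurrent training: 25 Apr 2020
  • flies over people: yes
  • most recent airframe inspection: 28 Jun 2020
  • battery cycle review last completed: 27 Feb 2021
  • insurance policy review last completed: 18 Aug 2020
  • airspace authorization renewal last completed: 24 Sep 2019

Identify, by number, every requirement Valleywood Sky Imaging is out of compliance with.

1, 2, 3, 5, 6, 7

1. insurance policy review 219 days ago vs limit 180 → not met
2. airspace authorization renewal 548 days ago vs limit 540 → not met
3. Part 107 recurrent training 334 days ago vs limit 270 → not met
4. battery cycle review 26 days ago vs limit 30 → met
5. flight-log audit 48 days ago vs limit 45 → not met
6. hull coverage $1,000 < $5,000 → not met
7. reportable incidents in the past year 3 > 2 → not met
8. condition 'flies over people' holds; airframe inspection 270 days ago vs limit 365 → met
Not met: 1, 2, 3, 5, 6, 7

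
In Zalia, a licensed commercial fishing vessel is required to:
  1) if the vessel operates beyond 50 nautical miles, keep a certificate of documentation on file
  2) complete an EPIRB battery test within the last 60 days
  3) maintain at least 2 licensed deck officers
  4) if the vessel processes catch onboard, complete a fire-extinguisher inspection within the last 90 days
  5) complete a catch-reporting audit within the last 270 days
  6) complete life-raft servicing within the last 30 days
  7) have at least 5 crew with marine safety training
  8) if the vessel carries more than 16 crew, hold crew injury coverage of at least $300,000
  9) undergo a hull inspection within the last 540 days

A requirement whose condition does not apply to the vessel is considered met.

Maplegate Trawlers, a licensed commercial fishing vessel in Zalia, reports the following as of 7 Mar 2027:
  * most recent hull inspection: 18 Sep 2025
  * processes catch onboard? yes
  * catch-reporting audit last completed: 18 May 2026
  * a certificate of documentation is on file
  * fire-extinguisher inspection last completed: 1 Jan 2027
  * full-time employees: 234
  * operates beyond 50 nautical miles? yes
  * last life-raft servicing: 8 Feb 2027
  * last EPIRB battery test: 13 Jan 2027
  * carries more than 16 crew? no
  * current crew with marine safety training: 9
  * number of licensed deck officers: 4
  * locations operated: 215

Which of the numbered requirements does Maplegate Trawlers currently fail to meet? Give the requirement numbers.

5

1. condition 'operates beyond 50 nautical miles' holds; certificate of documentation present → met
2. EPIRB battery test 53 days ago vs limit 60 → met
3. licensed deck officers 4 ≥ 2 → met
4. condition 'processes catch onboard' holds; fire-extinguisher inspection 65 days ago vs limit 90 → met
5. catch-reporting audit 293 days ago vs limit 270 → not met
6. life-raft servicing 27 days ago vs limit 30 → met
7. crew with marine safety training 9 ≥ 5 → met
8. condition 'carries more than 16 crew' does not hold → requirement n/a → met
9. hull inspection 535 days ago vs limit 540 → met
Not met: 5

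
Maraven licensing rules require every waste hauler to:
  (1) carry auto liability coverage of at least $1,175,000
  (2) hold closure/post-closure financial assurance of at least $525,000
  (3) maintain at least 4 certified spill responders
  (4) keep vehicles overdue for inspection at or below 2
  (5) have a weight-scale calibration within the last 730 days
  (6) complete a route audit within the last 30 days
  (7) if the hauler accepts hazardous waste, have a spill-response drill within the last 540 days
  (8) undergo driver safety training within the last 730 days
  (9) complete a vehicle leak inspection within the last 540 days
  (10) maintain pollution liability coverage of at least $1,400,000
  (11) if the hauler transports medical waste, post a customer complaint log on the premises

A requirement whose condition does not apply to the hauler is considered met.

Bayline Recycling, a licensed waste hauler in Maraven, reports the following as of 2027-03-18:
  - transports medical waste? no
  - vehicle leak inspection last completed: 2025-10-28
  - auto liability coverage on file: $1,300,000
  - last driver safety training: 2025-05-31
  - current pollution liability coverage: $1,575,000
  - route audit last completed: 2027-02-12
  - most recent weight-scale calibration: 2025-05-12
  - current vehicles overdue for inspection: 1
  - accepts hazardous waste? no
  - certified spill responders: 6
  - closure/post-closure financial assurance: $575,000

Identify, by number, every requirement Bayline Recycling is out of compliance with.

6

1. auto liability coverage $1,300,000 ≥ $1,175,000 → met
2. closure/post-closure financial assurance $575,000 ≥ $525,000 → met
3. certified spill responders 6 ≥ 4 → met
4. vehicles overdue for inspection 1 ≤ 2 → met
5. weight-scale calibration 675 days ago vs limit 730 → met
6. route audit 34 days ago vs limit 30 → not met
7. condition 'accepts hazardous waste' does not hold → requirement n/a → met
8. driver safety training 656 days ago vs limit 730 → met
9. vehicle leak inspection 506 days ago vs limit 540 → met
10. pollution liability coverage $1,575,000 ≥ $1,400,000 → met
11. condition 'transports medical waste' does not hold → requirement n/a → met
Not met: 6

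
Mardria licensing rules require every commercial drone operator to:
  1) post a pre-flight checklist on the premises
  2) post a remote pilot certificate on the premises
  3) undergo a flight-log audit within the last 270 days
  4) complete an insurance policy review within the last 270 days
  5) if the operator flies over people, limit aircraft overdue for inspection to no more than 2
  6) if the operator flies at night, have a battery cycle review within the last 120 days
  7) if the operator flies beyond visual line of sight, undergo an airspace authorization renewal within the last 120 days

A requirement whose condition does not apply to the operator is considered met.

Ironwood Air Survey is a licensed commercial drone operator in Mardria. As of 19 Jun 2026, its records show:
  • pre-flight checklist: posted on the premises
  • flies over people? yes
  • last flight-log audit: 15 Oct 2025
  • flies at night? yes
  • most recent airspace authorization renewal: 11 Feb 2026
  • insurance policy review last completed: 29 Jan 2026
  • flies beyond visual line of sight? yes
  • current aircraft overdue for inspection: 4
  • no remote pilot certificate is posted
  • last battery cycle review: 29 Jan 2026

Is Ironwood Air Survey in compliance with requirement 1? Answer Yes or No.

Yes

1. pre-flight checklist present → met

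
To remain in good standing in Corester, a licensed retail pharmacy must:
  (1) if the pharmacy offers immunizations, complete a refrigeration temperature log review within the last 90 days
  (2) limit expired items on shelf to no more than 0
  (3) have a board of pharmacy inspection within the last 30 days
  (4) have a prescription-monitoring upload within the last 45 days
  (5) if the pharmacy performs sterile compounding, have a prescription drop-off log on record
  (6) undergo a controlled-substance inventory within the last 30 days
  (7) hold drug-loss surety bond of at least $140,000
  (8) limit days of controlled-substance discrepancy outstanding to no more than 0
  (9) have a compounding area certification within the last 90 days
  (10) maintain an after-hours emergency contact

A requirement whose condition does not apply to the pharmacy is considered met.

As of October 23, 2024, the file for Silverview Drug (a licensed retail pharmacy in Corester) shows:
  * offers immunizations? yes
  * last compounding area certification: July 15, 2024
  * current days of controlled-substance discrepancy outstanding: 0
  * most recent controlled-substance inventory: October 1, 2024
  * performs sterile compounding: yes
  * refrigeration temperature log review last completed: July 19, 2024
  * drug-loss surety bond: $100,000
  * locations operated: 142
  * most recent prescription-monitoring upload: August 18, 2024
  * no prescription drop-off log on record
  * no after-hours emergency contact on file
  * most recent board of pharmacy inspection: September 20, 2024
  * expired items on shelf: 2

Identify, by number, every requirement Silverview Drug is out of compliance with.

1. condition 'offers immunizations' holds; refrigeration temperature log review 96 days ago vs limit 90 → not met
2. expired items on shelf 2 > 0 → not met
3. board of pharmacy inspection 33 days ago vs limit 30 → not met
4. prescription-monitoring upload 66 days ago vs limit 45 → not met
5. condition 'performs sterile compounding' holds; prescription drop-off log absent → not met
6. controlled-substance inventory 22 days ago vs limit 30 → met
7. drug-loss surety bond $100,000 < $140,000 → not met
8. days of controlled-substance discrepancy outstanding 0 ≤ 0 → met
9. compounding area certification 100 days ago vs limit 90 → not met
10. after-hours emergency contact absent → not met
Not met: 1, 2, 3, 4, 5, 7, 9, 10

1, 2, 3, 4, 5, 7, 9, 10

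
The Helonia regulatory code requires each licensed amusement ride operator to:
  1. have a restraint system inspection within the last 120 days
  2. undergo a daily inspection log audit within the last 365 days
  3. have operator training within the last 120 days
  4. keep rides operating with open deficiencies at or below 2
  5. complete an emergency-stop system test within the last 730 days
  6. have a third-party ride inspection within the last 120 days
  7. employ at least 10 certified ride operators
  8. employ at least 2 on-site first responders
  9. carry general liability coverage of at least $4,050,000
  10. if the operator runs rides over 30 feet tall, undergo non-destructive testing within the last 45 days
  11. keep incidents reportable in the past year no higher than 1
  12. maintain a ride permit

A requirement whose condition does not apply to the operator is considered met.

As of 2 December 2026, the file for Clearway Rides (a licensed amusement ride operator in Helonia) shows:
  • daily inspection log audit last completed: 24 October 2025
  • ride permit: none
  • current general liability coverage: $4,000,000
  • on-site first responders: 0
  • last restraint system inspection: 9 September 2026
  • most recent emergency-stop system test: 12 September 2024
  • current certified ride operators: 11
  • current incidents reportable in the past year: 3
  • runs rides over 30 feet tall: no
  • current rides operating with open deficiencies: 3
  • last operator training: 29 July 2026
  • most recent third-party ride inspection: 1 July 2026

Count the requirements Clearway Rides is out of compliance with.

1. restraint system inspection 84 days ago vs limit 120 → met
2. daily inspection log audit 404 days ago vs limit 365 → not met
3. operator training 126 days ago vs limit 120 → not met
4. rides operating with open deficiencies 3 > 2 → not met
5. emergency-stop system test 811 days ago vs limit 730 → not met
6. third-party ride inspection 154 days ago vs limit 120 → not met
7. certified ride operators 11 ≥ 10 → met
8. on-site first responders 0 < 2 → not met
9. general liability coverage $4,000,000 < $4,050,000 → not met
10. condition 'runs rides over 30 feet tall' does not hold → requirement n/a → met
11. incidents reportable in the past year 3 > 1 → not met
12. ride permit absent → not met
Not met: 9 of 12

9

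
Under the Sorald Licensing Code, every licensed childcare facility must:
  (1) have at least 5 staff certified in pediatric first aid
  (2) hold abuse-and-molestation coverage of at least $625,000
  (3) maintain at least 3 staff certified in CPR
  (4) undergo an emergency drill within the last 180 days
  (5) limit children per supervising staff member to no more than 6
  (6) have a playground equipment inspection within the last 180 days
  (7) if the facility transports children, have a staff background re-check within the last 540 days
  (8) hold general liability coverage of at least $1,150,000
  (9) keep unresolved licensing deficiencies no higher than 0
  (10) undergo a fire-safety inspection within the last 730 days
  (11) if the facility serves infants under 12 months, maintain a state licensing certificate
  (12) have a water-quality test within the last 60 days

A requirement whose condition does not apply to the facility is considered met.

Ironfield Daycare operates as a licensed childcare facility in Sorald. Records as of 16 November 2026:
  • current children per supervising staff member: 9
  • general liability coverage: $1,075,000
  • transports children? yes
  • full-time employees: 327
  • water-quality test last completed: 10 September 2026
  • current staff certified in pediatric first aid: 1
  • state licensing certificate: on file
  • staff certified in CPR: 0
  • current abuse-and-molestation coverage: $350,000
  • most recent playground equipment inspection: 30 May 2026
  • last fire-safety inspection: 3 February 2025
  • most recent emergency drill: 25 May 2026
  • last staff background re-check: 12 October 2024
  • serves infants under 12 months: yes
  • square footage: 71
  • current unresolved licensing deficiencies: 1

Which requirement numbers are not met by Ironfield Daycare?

1. staff certified in pediatric first aid 1 < 5 → not met
2. abuse-and-molestation coverage $350,000 < $625,000 → not met
3. staff certified in CPR 0 < 3 → not met
4. emergency drill 175 days ago vs limit 180 → met
5. children per supervising staff member 9 > 6 → not met
6. playground equipment inspection 170 days ago vs limit 180 → met
7. condition 'transports children' holds; staff background re-check 765 days ago vs limit 540 → not met
8. general liability coverage $1,075,000 < $1,150,000 → not met
9. unresolved licensing deficiencies 1 > 0 → not met
10. fire-safety inspection 651 days ago vs limit 730 → met
11. condition 'serves infants under 12 months' holds; state licensing certificate present → met
12. water-quality test 67 days ago vs limit 60 → not met
Not met: 1, 2, 3, 5, 7, 8, 9, 12

1, 2, 3, 5, 7, 8, 9, 12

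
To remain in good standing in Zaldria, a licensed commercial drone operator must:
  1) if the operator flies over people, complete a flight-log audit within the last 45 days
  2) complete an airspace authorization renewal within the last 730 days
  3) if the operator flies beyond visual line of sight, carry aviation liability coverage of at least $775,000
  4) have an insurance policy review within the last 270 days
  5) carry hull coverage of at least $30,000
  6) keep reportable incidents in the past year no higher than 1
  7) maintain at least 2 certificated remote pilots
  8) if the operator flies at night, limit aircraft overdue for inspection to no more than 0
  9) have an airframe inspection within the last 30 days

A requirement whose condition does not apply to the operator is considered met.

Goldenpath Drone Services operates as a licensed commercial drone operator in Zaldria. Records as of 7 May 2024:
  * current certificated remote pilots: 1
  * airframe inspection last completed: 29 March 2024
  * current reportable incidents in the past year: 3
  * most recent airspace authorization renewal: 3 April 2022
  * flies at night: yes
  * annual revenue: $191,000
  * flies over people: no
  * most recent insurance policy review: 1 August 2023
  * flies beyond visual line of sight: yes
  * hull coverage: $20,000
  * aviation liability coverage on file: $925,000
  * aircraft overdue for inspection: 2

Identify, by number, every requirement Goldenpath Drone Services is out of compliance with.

2, 4, 5, 6, 7, 8, 9

1. condition 'flies over people' does not hold → requirement n/a → met
2. airspace authorization renewal 765 days ago vs limit 730 → not met
3. condition 'flies beyond visual line of sight' holds; aviation liability coverage $925,000 ≥ $775,000 → met
4. insurance policy review 280 days ago vs limit 270 → not met
5. hull coverage $20,000 < $30,000 → not met
6. reportable incidents in the past year 3 > 1 → not met
7. certificated remote pilots 1 < 2 → not met
8. condition 'flies at night' holds; aircraft overdue for inspection 2 > 0 → not met
9. airframe inspection 39 days ago vs limit 30 → not met
Not met: 2, 4, 5, 6, 7, 8, 9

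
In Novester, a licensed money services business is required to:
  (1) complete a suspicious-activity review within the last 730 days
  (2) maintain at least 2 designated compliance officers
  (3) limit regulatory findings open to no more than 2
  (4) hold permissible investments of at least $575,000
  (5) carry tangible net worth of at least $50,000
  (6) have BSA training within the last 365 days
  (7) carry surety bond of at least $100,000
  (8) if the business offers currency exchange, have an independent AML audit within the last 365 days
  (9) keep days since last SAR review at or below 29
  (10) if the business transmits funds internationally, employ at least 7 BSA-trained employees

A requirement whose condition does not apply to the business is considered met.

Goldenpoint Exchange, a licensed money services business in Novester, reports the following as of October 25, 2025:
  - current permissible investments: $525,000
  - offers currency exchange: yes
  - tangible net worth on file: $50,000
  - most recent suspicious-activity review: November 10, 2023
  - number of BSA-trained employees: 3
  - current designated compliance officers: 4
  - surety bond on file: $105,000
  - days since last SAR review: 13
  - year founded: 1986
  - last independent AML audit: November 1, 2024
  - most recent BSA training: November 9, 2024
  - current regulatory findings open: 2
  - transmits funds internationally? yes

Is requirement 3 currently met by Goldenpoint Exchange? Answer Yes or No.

Yes

3. regulatory findings open 2 ≤ 2 → met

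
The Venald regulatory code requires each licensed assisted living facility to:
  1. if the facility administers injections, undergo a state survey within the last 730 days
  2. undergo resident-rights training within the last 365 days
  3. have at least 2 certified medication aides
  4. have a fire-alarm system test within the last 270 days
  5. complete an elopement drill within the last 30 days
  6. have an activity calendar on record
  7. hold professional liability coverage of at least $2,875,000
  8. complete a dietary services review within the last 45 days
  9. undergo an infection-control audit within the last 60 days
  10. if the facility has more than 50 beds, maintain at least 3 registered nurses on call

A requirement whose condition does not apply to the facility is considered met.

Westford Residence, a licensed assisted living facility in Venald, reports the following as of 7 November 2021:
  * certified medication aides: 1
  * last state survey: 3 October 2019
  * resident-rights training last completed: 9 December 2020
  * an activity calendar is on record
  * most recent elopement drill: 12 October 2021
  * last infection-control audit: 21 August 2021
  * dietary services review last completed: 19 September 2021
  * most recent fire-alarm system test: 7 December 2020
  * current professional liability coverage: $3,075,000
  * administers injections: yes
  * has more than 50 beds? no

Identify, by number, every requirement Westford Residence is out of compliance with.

1, 3, 4, 8, 9

1. condition 'administers injections' holds; state survey 766 days ago vs limit 730 → not met
2. resident-rights training 333 days ago vs limit 365 → met
3. certified medication aides 1 < 2 → not met
4. fire-alarm system test 335 days ago vs limit 270 → not met
5. elopement drill 26 days ago vs limit 30 → met
6. activity calendar present → met
7. professional liability coverage $3,075,000 ≥ $2,875,000 → met
8. dietary services review 49 days ago vs limit 45 → not met
9. infection-control audit 78 days ago vs limit 60 → not met
10. condition 'has more than 50 beds' does not hold → requirement n/a → met
Not met: 1, 3, 4, 8, 9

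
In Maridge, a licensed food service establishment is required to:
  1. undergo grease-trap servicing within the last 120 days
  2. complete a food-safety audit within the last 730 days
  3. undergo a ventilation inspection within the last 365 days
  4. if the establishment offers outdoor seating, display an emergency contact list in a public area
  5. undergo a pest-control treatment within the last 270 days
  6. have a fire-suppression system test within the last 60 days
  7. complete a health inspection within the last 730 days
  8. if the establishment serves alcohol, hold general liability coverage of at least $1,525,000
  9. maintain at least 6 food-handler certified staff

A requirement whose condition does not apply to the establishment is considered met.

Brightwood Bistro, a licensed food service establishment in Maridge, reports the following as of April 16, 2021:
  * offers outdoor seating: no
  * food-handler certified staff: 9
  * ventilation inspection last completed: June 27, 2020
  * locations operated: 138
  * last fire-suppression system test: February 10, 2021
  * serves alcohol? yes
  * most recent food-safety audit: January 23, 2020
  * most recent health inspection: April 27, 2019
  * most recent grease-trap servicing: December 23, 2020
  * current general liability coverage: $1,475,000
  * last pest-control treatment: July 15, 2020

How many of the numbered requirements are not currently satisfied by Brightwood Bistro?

3

1. grease-trap servicing 114 days ago vs limit 120 → met
2. food-safety audit 449 days ago vs limit 730 → met
3. ventilation inspection 293 days ago vs limit 365 → met
4. condition 'offers outdoor seating' does not hold → requirement n/a → met
5. pest-control treatment 275 days ago vs limit 270 → not met
6. fire-suppression system test 65 days ago vs limit 60 → not met
7. health inspection 720 days ago vs limit 730 → met
8. condition 'serves alcohol' holds; general liability coverage $1,475,000 < $1,525,000 → not met
9. food-handler certified staff 9 ≥ 6 → met
Not met: 3 of 9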